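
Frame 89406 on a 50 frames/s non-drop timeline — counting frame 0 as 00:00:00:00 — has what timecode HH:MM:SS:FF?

00:29:48:06

89406 ÷ 50 = 1788 full seconds, remainder 6 frames.
1788 s = 0 h 29 min 48 s.
Timecode: 00:29:48:06.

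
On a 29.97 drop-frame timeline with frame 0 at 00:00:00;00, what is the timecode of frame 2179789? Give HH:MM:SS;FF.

Each 10-minute DF block holds 10 × 60 × 30 − 9 × 2 = 17982 frames. 2179789 ÷ 17982 → 121 full blocks, remainder 3967.
Within the partial block the first minute is 1800 frames and each further minute 1798, so 2 further minute boundaries passed. Total skipped labels = 18 × 121 + 2 × 2 = 2182.
Non-drop label index = 2179789 + 2182 = 2181971; at 30 labels/s that is 20:12:12:11, i.e. DF 20:12:12;11.

20:12:12;11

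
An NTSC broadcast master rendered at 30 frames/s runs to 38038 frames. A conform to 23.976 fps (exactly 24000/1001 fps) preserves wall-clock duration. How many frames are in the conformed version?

Target frames = source frames × (target rate / source rate) = 38038 × (24000/1001)/(30) = 38038 × 800/1001 = 30400.

30400 frames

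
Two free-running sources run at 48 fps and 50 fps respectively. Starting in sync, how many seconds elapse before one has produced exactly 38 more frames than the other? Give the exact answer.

19 seconds

The gap grows by |50 − 48| = 2 frames per second.
Time for a 38-frame gap: 38 ÷ (2) = 19 s.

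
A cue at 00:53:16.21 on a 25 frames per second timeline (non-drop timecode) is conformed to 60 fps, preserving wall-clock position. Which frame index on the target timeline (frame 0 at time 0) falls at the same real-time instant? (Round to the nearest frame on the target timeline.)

Source frame index: (0×3600 + 53×60 + 16) × 25 + 21 = 79921.
Real time: 79921 / (25) = 79921/25 s.
Target frame: (79921/25) × (60) = 959052/5 ≈ 191810.400 → 191810.

frame 191810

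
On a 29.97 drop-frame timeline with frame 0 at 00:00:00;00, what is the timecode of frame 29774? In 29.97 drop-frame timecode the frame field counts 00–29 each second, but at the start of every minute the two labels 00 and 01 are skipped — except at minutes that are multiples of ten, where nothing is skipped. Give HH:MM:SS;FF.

Ten DF minutes hold 17982 frames, so frame 29774 lies in block 1 (frames 17982–35963) with 11792 frames into that block.
The block's first minute is 1800 frames and the rest 1798 each; 11792 frames reaches minute 6, so 1 × 18 + 6 × 2 = 30 labels have been skipped so far.
Adding those back, label number 29774 + 30 = 29804 at 30 labels/s is 993 s + 14 f = 0 h 16 min 33 s frame 14, i.e. 00:16:33;14.

00:16:33;14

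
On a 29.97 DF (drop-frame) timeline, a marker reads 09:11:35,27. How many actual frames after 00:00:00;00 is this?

991885

As if non-drop at 30 labels/s: (9 × 3600 + 11 × 60 + 35) × 30 + 27 = 992877.
Minute boundaries passed: 551; those not divisible by 10: 551 − 55 = 496; dropped labels = 2 × 496 = 992.
Actual frame index = 992877 − 992 = 991885.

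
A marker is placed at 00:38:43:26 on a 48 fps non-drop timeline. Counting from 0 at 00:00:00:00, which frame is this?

frame 111530

Total seconds to the label: (0 × 3600 + 38 × 60 + 43) = 2323.
Frame index = 2323 × 48 + 26 = 111530.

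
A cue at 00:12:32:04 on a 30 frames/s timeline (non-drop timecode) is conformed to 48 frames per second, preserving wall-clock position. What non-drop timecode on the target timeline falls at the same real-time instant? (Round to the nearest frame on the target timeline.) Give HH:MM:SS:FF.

Source frame index: (0×3600 + 12×60 + 32) × 30 + 4 = 22564.
Real time: 22564 / (30) = 11282/15 s.
Target frame: (11282/15) × (48) = 180512/5 ≈ 36102.400 → 36102.
At 48 labels/s: frame 36102 → 00:12:32:06.

00:12:32:06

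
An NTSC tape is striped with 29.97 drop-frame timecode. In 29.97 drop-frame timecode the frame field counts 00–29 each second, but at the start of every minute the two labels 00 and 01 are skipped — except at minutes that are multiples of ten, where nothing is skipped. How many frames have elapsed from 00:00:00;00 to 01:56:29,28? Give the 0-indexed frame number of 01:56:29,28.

Complete 10-minute blocks: 11, each 17982 frames → 197802.
Remaining 6 whole minutes in the current block: 1800 + 5 × 1798 = 10790 frames.
Within the current minute: 29 × 30 + 28 − 2 = 896 (labels ;00/;01 skipped at this minute). Total = 197802 + 10790 + 896 = 209488.

209488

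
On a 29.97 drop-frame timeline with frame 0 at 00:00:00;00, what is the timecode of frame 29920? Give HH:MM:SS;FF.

00:16:38;10

Ten DF minutes hold 17982 frames, so frame 29920 lies in block 1 (frames 17982–35963) with 11938 frames into that block.
The block's first minute is 1800 frames and the rest 1798 each; 11938 frames reaches minute 6, so 1 × 18 + 6 × 2 = 30 labels have been skipped so far.
Adding those back, label number 29920 + 30 = 29950 at 30 labels/s is 998 s + 10 f = 0 h 16 min 38 s frame 10, i.e. 00:16:38;10.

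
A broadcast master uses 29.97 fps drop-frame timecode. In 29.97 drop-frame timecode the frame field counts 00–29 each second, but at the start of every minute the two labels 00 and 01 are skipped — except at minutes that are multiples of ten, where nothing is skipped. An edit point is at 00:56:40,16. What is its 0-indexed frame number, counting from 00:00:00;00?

101914

As if non-drop at 30 labels/s: (0 × 3600 + 56 × 60 + 40) × 30 + 16 = 102016.
Minute boundaries passed: 56; those not divisible by 10: 56 − 5 = 51; dropped labels = 2 × 51 = 102.
Actual frame index = 102016 − 102 = 101914.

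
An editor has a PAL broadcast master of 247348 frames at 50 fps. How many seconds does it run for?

Running time = 247348 / (50) = 4946.96 s.

4946.96 seconds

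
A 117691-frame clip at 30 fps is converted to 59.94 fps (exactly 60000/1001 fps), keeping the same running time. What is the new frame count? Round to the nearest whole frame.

Frames at target rate = 117691 × (60000/1001) / (30) = 33626000/143 ≈ 235146.853.
Nearest whole frame: 235147.

235147 frames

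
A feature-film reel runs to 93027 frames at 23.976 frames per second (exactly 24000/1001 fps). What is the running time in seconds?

3880.001125 seconds

Running time = 93027 / (24000/1001) = 3880.001125 s.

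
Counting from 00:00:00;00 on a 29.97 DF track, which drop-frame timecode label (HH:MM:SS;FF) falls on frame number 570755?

Ten DF minutes hold 17982 frames, so frame 570755 lies in block 31 (frames 557442–575423) with 13313 frames into that block.
The block's first minute is 1800 frames and the rest 1798 each; 13313 frames reaches minute 7, so 31 × 18 + 7 × 2 = 572 labels have been skipped so far.
Adding those back, label number 570755 + 572 = 571327 at 30 labels/s is 19044 s + 7 f = 5 h 17 min 24 s frame 7, i.e. 05:17:24;07.

05:17:24;07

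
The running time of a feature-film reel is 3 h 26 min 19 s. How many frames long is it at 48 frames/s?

3 h 26 min 19 s = 12379 s.
Frames = 12379 × 48 = 594192.

594192 frames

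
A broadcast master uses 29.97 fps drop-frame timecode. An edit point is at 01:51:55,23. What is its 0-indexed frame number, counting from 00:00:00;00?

As if non-drop at 30 labels/s: (1 × 3600 + 51 × 60 + 55) × 30 + 23 = 201473.
Minute boundaries passed: 111; those not divisible by 10: 111 − 11 = 100; dropped labels = 2 × 100 = 200.
Actual frame index = 201473 − 200 = 201273.

201273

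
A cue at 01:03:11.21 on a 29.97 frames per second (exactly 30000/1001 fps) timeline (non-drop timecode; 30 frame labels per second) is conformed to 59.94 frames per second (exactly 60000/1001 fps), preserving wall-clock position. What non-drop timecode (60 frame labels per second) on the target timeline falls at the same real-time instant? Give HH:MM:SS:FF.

01:03:11:42

Source frame index: (1×3600 + 3×60 + 11) × 30 + 21 = 113751.
Real time: 113751 / (30000/1001) = 37954917/10000 s.
Target frame: (37954917/10000) × (60000/1001) = 227502.
At 60 labels/s: frame 227502 → 01:03:11:42.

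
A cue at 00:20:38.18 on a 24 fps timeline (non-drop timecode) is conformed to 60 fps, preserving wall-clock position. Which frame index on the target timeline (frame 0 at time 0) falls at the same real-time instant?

Source frame index: (0×3600 + 20×60 + 38) × 24 + 18 = 29730.
Real time: 29730 / (24) = 4955/4 s.
Target frame: (4955/4) × (60) = 74325.

frame 74325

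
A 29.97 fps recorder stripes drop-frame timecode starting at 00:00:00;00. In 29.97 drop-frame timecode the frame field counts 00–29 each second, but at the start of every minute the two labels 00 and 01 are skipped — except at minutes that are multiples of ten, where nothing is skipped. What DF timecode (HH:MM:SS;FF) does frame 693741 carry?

06:25:47;25

Each 10-minute DF block holds 10 × 60 × 30 − 9 × 2 = 17982 frames. 693741 ÷ 17982 → 38 full blocks, remainder 10425.
Within the partial block the first minute is 1800 frames and each further minute 1798, so 5 further minute boundaries passed. Total skipped labels = 18 × 38 + 2 × 5 = 694.
Non-drop label index = 693741 + 694 = 694435; at 30 labels/s that is 06:25:47:25, i.e. DF 06:25:47;25.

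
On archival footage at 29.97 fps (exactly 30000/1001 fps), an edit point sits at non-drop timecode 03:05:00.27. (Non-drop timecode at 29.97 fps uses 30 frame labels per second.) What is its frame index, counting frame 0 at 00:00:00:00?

frame 333027

Total seconds to the label: (3 × 3600 + 5 × 60 + 0) = 11100.
Frame index = 11100 × 30 + 27 = 333027.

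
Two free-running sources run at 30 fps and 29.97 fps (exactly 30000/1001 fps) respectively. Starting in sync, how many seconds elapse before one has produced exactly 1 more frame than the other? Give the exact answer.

The gap grows by |30000/1001 − 30| = 30/1001 frames per second.
Time for a 1-frame gap: 1 ÷ (30/1001) = 1001/30 s.

1001/30 seconds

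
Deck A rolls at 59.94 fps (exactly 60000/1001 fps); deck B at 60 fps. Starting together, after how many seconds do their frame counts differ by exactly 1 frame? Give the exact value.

The gap grows by |60 − 60000/1001| = 60/1001 frames per second.
Time for a 1-frame gap: 1 ÷ (60/1001) = 1001/60 s.

1001/60 seconds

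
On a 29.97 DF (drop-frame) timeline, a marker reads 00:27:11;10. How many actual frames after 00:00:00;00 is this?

Complete 10-minute blocks: 2, each 17982 frames → 35964.
Remaining 7 whole minutes in the current block: 1800 + 6 × 1798 = 12588 frames.
Within the current minute: 11 × 30 + 10 − 2 = 338 (labels ;00/;01 skipped at this minute). Total = 35964 + 12588 + 338 = 48890.

48890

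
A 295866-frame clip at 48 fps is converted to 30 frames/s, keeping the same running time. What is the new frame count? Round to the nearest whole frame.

184916 frames

Frames at target rate = 295866 × (30) / (48) = 739665/4 ≈ 184916.250.
Nearest whole frame: 184916.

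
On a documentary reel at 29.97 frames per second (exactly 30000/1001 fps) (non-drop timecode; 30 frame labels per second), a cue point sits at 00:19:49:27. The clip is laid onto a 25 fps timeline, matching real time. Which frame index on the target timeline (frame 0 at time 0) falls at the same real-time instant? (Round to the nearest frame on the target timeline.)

frame 29777

Source frame index: (0×3600 + 19×60 + 49) × 30 + 27 = 35697.
Real time: 35697 / (30000/1001) = 11910899/10000 s.
Target frame: (11910899/10000) × (25) = 11910899/400 ≈ 29777.248 → 29777.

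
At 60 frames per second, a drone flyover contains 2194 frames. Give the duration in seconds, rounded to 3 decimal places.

Running time = 2194 × 1/60 = 1097/30 s ≈ 36.567 s.

36.567 seconds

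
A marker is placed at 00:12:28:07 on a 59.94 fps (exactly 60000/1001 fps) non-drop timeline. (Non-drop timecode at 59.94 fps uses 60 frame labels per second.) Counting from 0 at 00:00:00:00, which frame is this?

Total seconds to the label: (0 × 3600 + 12 × 60 + 28) = 748.
Frame index = 748 × 60 + 7 = 44887.

frame 44887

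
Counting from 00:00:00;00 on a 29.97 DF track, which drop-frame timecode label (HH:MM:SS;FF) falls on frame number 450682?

Ten DF minutes hold 17982 frames, so frame 450682 lies in block 25 (frames 449550–467531) with 1132 frames into that block.
The block's first minute is 1800 frames and the rest 1798 each; 1132 frames reaches minute 0, so 25 × 18 + 0 × 2 = 450 labels have been skipped so far.
Adding those back, label number 450682 + 450 = 451132 at 30 labels/s is 15037 s + 22 f = 4 h 10 min 37 s frame 22, i.e. 04:10:37;22.

04:10:37;22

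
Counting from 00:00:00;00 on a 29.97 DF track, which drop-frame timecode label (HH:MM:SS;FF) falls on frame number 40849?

Ten DF minutes hold 17982 frames, so frame 40849 lies in block 2 (frames 35964–53945) with 4885 frames into that block.
The block's first minute is 1800 frames and the rest 1798 each; 4885 frames reaches minute 2, so 2 × 18 + 2 × 2 = 40 labels have been skipped so far.
Adding those back, label number 40849 + 40 = 40889 at 30 labels/s is 1362 s + 29 f = 0 h 22 min 42 s frame 29, i.e. 00:22:42;29.

00:22:42;29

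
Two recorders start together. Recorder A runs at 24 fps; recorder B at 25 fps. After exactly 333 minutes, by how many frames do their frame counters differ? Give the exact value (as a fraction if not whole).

333 min = 19980 s.
A emits 24 × 19980 = 479520 frames; B emits 25 × 19980 = 499500.
Difference = 19980 frames; B is ahead of A.

19980 frames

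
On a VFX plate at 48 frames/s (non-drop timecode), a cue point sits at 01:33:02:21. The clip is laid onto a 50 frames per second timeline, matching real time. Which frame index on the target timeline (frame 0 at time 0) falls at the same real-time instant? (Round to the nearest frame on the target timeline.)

Source frame index: (1×3600 + 33×60 + 2) × 48 + 21 = 267957.
Real time: 267957 / (48) = 89319/16 s.
Target frame: (89319/16) × (50) = 2232975/8 ≈ 279121.875 → 279122.

frame 279122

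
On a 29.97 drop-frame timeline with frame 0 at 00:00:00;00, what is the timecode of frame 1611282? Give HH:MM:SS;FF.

14:56:03;06

Each 10-minute DF block holds 10 × 60 × 30 − 9 × 2 = 17982 frames. 1611282 ÷ 17982 → 89 full blocks, remainder 10884.
Within the partial block the first minute is 1800 frames and each further minute 1798, so 6 further minute boundaries passed. Total skipped labels = 18 × 89 + 2 × 6 = 1614.
Non-drop label index = 1611282 + 1614 = 1612896; at 30 labels/s that is 14:56:03:06, i.e. DF 14:56:03;06.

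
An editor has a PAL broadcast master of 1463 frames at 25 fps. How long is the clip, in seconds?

58.52 seconds

Running time = 1463 / (25) = 58.52 s.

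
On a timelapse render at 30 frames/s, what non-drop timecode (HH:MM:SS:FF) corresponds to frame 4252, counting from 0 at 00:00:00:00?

4252 ÷ 30 = 141 full seconds, remainder 22 frames.
141 s = 0 h 2 min 21 s.
Timecode: 00:02:21:22.

00:02:21:22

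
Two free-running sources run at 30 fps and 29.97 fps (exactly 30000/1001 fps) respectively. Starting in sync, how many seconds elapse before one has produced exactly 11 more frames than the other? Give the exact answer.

The gap grows by |30000/1001 − 30| = 30/1001 frames per second.
Time for a 11-frame gap: 11 ÷ (30/1001) = 11011/30 s.

11011/30 seconds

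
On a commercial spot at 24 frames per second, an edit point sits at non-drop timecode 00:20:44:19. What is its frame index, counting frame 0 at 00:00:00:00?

29875

Total seconds to the label: (0 × 3600 + 20 × 60 + 44) = 1244.
Frame index = 1244 × 24 + 19 = 29875.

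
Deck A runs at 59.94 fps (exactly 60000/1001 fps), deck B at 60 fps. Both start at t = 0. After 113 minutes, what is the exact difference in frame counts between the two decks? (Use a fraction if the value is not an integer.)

113 min = 6780 s.
A emits 60000/1001 × 6780 = 406800000/1001 frames; B emits 60 × 6780 = 406800.
Difference = 406800/1001 frames (≈ 406.3936); B is ahead of A.

406800/1001 frames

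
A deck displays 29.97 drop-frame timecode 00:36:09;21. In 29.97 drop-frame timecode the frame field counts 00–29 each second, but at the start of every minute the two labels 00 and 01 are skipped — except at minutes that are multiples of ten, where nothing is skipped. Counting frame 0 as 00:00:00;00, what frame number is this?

65025

As if non-drop at 30 labels/s: (0 × 3600 + 36 × 60 + 9) × 30 + 21 = 65091.
Minute boundaries passed: 36; those not divisible by 10: 36 − 3 = 33; dropped labels = 2 × 33 = 66.
Actual frame index = 65091 − 66 = 65025.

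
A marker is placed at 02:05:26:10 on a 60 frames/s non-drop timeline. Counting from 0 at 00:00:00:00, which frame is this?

451570

Total seconds to the label: (2 × 3600 + 5 × 60 + 26) = 7526.
Frame index = 7526 × 60 + 10 = 451570.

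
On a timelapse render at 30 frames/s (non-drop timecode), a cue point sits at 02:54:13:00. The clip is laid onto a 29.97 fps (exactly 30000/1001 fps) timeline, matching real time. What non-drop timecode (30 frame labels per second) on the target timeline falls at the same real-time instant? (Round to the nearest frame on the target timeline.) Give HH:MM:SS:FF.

02:54:02:17

Source frame index: (2×3600 + 54×60 + 13) × 30 + 0 = 313590.
Real time: 313590 / (30) = 10453 s.
Target frame: (10453) × (30000/1001) = 313590000/1001 ≈ 313276.723 → 313277.
At 30 labels/s: frame 313277 → 02:54:02:17.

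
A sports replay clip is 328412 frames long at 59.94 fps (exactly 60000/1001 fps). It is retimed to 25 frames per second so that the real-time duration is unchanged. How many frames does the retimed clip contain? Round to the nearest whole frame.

136975 frames

Frames at target rate = 328412 × (25) / (60000/1001) = 82185103/600 ≈ 136975.172.
Nearest whole frame: 136975.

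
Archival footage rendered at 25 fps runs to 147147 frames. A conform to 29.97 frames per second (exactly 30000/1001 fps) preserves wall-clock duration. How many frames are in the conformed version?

Target frames = source frames × (target rate / source rate) = 147147 × (30000/1001)/(25) = 147147 × 1200/1001 = 176400.

176400 frames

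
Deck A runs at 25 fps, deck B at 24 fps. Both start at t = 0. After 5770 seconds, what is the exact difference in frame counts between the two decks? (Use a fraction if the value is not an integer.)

5770 frames

A emits 25 × 5770 = 144250 frames; B emits 24 × 5770 = 138480.
Difference = 5770 frames; B is behind A.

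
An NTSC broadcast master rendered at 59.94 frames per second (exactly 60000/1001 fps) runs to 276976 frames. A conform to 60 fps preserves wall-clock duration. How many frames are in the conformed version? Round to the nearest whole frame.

277253 frames

Frames at target rate = 276976 × (60) / (60000/1001) = 34656622/125 ≈ 277252.976.
Nearest whole frame: 277253.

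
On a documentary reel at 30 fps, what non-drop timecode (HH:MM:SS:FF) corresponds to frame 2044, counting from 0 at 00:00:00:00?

00:01:08:04

2044 ÷ 30 = 68 full seconds, remainder 4 frames.
68 s = 0 h 1 min 8 s.
Timecode: 00:01:08:04.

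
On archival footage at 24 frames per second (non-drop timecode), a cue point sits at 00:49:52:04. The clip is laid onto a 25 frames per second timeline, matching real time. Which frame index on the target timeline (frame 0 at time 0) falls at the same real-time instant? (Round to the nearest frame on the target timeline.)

Source frame index: (0×3600 + 49×60 + 52) × 24 + 4 = 71812.
Real time: 71812 / (24) = 17953/6 s.
Target frame: (17953/6) × (25) = 448825/6 ≈ 74804.167 → 74804.

frame 74804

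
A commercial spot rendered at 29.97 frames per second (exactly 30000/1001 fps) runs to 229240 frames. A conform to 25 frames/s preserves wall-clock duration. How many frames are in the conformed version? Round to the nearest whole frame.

191224 frames

Frames at target rate = 229240 × (25) / (30000/1001) = 5736731/30 ≈ 191224.367.
Nearest whole frame: 191224.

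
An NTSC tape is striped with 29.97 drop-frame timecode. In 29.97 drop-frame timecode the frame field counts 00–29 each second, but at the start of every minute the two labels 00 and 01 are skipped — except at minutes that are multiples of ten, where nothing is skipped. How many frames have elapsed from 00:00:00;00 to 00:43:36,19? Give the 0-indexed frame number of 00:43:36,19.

78421

As if non-drop at 30 labels/s: (0 × 3600 + 43 × 60 + 36) × 30 + 19 = 78499.
Minute boundaries passed: 43; those not divisible by 10: 43 − 4 = 39; dropped labels = 2 × 39 = 78.
Actual frame index = 78499 − 78 = 78421.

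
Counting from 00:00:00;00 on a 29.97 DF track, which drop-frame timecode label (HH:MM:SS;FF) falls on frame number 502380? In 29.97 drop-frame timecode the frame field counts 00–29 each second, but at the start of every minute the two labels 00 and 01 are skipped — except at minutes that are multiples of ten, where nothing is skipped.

Ten DF minutes hold 17982 frames, so frame 502380 lies in block 27 (frames 485514–503495) with 16866 frames into that block.
The block's first minute is 1800 frames and the rest 1798 each; 16866 frames reaches minute 9, so 27 × 18 + 9 × 2 = 504 labels have been skipped so far.
Adding those back, label number 502380 + 504 = 502884 at 30 labels/s is 16762 s + 24 f = 4 h 39 min 22 s frame 24, i.e. 04:39:22;24.

04:39:22;24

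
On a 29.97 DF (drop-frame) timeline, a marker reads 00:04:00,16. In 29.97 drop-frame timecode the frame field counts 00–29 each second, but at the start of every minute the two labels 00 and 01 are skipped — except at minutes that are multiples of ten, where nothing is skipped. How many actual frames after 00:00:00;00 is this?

7208

As if non-drop at 30 labels/s: (0 × 3600 + 4 × 60 + 0) × 30 + 16 = 7216.
Minute boundaries passed: 4; those not divisible by 10: 4 − 0 = 4; dropped labels = 2 × 4 = 8.
Actual frame index = 7216 − 8 = 7208.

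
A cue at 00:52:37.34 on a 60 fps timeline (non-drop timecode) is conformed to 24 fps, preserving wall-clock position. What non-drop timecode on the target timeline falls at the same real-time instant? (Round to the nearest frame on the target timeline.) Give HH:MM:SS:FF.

Source frame index: (0×3600 + 52×60 + 37) × 60 + 34 = 189454.
Real time: 189454 / (60) = 94727/30 s.
Target frame: (94727/30) × (24) = 378908/5 ≈ 75781.600 → 75782.
At 24 labels/s: frame 75782 → 00:52:37:14.

00:52:37:14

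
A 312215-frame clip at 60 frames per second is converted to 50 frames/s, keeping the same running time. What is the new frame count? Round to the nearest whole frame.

Frames at target rate = 312215 × (50) / (60) = 1561075/6 ≈ 260179.167.
Nearest whole frame: 260179.

260179 frames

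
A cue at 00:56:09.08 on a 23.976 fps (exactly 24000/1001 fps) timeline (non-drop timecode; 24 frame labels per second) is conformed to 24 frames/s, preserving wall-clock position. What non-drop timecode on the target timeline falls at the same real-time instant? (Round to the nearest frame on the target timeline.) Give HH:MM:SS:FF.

00:56:12:17

Source frame index: (0×3600 + 56×60 + 9) × 24 + 8 = 80864.
Real time: 80864 / (24000/1001) = 2529527/750 s.
Target frame: (2529527/750) × (24) = 10118108/125 ≈ 80944.864 → 80945.
At 24 labels/s: frame 80945 → 00:56:12:17.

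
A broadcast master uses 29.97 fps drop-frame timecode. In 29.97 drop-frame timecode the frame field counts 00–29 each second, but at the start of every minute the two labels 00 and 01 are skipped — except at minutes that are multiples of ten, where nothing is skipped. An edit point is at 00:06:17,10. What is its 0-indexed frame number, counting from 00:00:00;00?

11308

As if non-drop at 30 labels/s: (0 × 3600 + 6 × 60 + 17) × 30 + 10 = 11320.
Minute boundaries passed: 6; those not divisible by 10: 6 − 0 = 6; dropped labels = 2 × 6 = 12.
Actual frame index = 11320 − 12 = 11308.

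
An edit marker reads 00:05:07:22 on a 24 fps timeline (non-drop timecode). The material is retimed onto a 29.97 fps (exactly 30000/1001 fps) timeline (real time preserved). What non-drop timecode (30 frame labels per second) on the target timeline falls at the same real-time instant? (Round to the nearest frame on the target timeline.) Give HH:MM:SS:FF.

Source frame index: (0×3600 + 5×60 + 7) × 24 + 22 = 7390.
Real time: 7390 / (24) = 3695/12 s.
Target frame: (3695/12) × (30000/1001) = 9237500/1001 ≈ 9228.272 → 9228.
At 30 labels/s: frame 9228 → 00:05:07:18.

00:05:07:18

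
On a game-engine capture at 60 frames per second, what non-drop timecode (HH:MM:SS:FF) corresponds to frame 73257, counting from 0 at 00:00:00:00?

73257 ÷ 60 = 1220 full seconds, remainder 57 frames.
1220 s = 0 h 20 min 20 s.
Timecode: 00:20:20:57.

00:20:20:57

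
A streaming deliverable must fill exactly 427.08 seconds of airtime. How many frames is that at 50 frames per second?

Frames = 427.08 × 50 = 21354.

21354 frames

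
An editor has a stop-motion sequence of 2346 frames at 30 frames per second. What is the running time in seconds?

Running time = 2346 / (30) = 78.2 s.

78.2 seconds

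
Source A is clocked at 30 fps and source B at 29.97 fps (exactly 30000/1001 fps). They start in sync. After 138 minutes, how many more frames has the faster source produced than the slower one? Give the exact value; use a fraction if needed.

138 min = 8280 s.
A emits 30 × 8280 = 248400 frames; B emits 30000/1001 × 8280 = 248400000/1001.
Difference = 248400/1001 frames (≈ 248.1518); B is behind A.

248400/1001 frames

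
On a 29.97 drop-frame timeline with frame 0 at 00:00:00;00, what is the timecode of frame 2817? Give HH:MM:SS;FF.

Each 10-minute DF block holds 10 × 60 × 30 − 9 × 2 = 17982 frames. 2817 ÷ 17982 → 0 full blocks, remainder 2817.
Within the partial block the first minute is 1800 frames and each further minute 1798, so 1 further minute boundary passed. Total skipped labels = 18 × 0 + 2 × 1 = 2.
Non-drop label index = 2817 + 2 = 2819; at 30 labels/s that is 00:01:33:29, i.e. DF 00:01:33;29.

00:01:33;29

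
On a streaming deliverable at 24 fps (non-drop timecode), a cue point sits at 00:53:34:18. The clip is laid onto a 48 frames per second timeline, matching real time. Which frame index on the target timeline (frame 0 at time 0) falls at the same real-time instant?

Source frame index: (0×3600 + 53×60 + 34) × 24 + 18 = 77154.
Real time: 77154 / (24) = 12859/4 s.
Target frame: (12859/4) × (48) = 154308.

frame 154308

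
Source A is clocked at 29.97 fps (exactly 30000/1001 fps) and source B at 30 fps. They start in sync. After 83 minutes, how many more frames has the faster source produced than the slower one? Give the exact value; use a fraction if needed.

149400/1001 frames

83 min = 4980 s.
A emits 30000/1001 × 4980 = 149400000/1001 frames; B emits 30 × 4980 = 149400.
Difference = 149400/1001 frames (≈ 149.2507); B is ahead of A.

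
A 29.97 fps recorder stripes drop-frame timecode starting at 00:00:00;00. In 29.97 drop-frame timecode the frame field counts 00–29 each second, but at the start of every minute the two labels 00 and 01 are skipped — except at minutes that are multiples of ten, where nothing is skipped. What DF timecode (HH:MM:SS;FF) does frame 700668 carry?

Each 10-minute DF block holds 10 × 60 × 30 − 9 × 2 = 17982 frames. 700668 ÷ 17982 → 38 full blocks, remainder 17352.
Within the partial block the first minute is 1800 frames and each further minute 1798, so 9 further minute boundaries passed. Total skipped labels = 18 × 38 + 2 × 9 = 702.
Non-drop label index = 700668 + 702 = 701370; at 30 labels/s that is 06:29:39:00, i.e. DF 06:29:39;00.

06:29:39;00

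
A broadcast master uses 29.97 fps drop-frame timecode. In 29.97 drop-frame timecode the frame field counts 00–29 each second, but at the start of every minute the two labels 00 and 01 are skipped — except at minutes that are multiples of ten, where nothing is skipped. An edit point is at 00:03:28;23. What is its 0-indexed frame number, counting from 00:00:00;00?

Complete 10-minute blocks: 0, each 17982 frames → 0.
Remaining 3 whole minutes in the current block: 1800 + 2 × 1798 = 5396 frames.
Within the current minute: 28 × 30 + 23 − 2 = 861 (labels ;00/;01 skipped at this minute). Total = 0 + 5396 + 861 = 6257.

6257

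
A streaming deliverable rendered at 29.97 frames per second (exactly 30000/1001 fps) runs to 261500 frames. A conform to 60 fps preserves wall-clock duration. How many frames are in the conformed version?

Target frames = source frames × (target rate / source rate) = 261500 × (60)/(30000/1001) = 261500 × 1001/500 = 523523.

523523 frames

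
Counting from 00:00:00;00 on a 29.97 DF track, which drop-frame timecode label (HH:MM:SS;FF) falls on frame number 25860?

Ten DF minutes hold 17982 frames, so frame 25860 lies in block 1 (frames 17982–35963) with 7878 frames into that block.
The block's first minute is 1800 frames and the rest 1798 each; 7878 frames reaches minute 4, so 1 × 18 + 4 × 2 = 26 labels have been skipped so far.
Adding those back, label number 25860 + 26 = 25886 at 30 labels/s is 862 s + 26 f = 0 h 14 min 22 s frame 26, i.e. 00:14:22;26.

00:14:22;26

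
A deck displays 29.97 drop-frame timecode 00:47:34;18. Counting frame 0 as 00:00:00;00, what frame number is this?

85552

As if non-drop at 30 labels/s: (0 × 3600 + 47 × 60 + 34) × 30 + 18 = 85638.
Minute boundaries passed: 47; those not divisible by 10: 47 − 4 = 43; dropped labels = 2 × 43 = 86.
Actual frame index = 85638 − 86 = 85552.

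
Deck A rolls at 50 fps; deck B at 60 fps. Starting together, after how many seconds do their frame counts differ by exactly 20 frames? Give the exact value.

The gap grows by |60 − 50| = 10 frames per second.
Time for a 20-frame gap: 20 ÷ (10) = 2 s.

2 seconds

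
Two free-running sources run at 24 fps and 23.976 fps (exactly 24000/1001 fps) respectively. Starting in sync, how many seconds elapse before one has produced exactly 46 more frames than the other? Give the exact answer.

23023/12 seconds

The gap grows by |24000/1001 − 24| = 24/1001 frames per second.
Time for a 46-frame gap: 46 ÷ (24/1001) = 23023/12 s.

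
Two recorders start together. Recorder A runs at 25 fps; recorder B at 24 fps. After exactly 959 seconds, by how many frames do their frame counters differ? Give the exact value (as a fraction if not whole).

A emits 25 × 959 = 23975 frames; B emits 24 × 959 = 23016.
Difference = 959 frames; B is behind A.

959 frames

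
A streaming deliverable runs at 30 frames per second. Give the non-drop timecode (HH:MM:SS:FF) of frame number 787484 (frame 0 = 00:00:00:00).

07:17:29:14

787484 ÷ 30 = 26249 full seconds, remainder 14 frames.
26249 s = 7 h 17 min 29 s.
Timecode: 07:17:29:14.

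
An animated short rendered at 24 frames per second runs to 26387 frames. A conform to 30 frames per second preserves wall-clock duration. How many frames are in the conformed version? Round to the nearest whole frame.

32984 frames

Frames at target rate = 26387 × (30) / (24) = 131935/4 ≈ 32983.750.
Nearest whole frame: 32984.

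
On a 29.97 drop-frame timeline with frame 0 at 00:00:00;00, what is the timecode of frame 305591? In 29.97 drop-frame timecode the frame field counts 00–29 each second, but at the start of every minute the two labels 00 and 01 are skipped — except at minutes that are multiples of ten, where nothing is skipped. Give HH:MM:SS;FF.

Each 10-minute DF block holds 10 × 60 × 30 − 9 × 2 = 17982 frames. 305591 ÷ 17982 → 16 full blocks, remainder 17879.
Within the partial block the first minute is 1800 frames and each further minute 1798, so 9 further minute boundaries passed. Total skipped labels = 18 × 16 + 2 × 9 = 306.
Non-drop label index = 305591 + 306 = 305897; at 30 labels/s that is 02:49:56:17, i.e. DF 02:49:56;17.

02:49:56;17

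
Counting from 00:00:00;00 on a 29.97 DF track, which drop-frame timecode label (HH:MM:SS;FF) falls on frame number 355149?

03:17:30;05

Each 10-minute DF block holds 10 × 60 × 30 − 9 × 2 = 17982 frames. 355149 ÷ 17982 → 19 full blocks, remainder 13491.
Within the partial block the first minute is 1800 frames and each further minute 1798, so 7 further minute boundaries passed. Total skipped labels = 18 × 19 + 2 × 7 = 356.
Non-drop label index = 355149 + 356 = 355505; at 30 labels/s that is 03:17:30:05, i.e. DF 03:17:30;05.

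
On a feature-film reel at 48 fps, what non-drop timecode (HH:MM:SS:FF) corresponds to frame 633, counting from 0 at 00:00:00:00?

633 ÷ 48 = 13 full seconds, remainder 9 frames.
13 s = 0 h 0 min 13 s.
Timecode: 00:00:13:09.

00:00:13:09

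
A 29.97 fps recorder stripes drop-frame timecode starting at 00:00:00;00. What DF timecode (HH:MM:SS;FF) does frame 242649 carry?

02:14:56;11

Ten DF minutes hold 17982 frames, so frame 242649 lies in block 13 (frames 233766–251747) with 8883 frames into that block.
The block's first minute is 1800 frames and the rest 1798 each; 8883 frames reaches minute 4, so 13 × 18 + 4 × 2 = 242 labels have been skipped so far.
Adding those back, label number 242649 + 242 = 242891 at 30 labels/s is 8096 s + 11 f = 2 h 14 min 56 s frame 11, i.e. 02:14:56;11.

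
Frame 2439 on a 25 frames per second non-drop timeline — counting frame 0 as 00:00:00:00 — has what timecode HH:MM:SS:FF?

2439 ÷ 25 = 97 full seconds, remainder 14 frames.
97 s = 0 h 1 min 37 s.
Timecode: 00:01:37:14.

00:01:37:14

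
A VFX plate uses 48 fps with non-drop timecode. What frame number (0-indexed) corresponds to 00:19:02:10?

Total seconds to the label: (0 × 3600 + 19 × 60 + 2) = 1142.
Frame index = 1142 × 48 + 10 = 54826.

54826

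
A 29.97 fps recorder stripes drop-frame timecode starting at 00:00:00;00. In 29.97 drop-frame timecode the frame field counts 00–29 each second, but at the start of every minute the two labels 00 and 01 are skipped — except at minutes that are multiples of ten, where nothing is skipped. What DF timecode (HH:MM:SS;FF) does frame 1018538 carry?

Each 10-minute DF block holds 10 × 60 × 30 − 9 × 2 = 17982 frames. 1018538 ÷ 17982 → 56 full blocks, remainder 11546.
Within the partial block the first minute is 1800 frames and each further minute 1798, so 6 further minute boundaries passed. Total skipped labels = 18 × 56 + 2 × 6 = 1020.
Non-drop label index = 1018538 + 1020 = 1019558; at 30 labels/s that is 09:26:25:08, i.e. DF 09:26:25;08.

09:26:25;08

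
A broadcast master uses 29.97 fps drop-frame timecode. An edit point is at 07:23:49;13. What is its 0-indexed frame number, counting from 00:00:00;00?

798085

As if non-drop at 30 labels/s: (7 × 3600 + 23 × 60 + 49) × 30 + 13 = 798883.
Minute boundaries passed: 443; those not divisible by 10: 443 − 44 = 399; dropped labels = 2 × 399 = 798.
Actual frame index = 798883 − 798 = 798085.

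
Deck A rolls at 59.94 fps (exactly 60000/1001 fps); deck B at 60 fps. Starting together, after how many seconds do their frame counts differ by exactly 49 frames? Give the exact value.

The gap grows by |60 − 60000/1001| = 60/1001 frames per second.
Time for a 49-frame gap: 49 ÷ (60/1001) = 49049/60 s.

49049/60 seconds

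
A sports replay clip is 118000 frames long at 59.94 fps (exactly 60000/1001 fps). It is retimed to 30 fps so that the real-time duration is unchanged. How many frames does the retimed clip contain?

Target frames = source frames × (target rate / source rate) = 118000 × (30)/(60000/1001) = 118000 × 1001/2000 = 59059.

59059 frames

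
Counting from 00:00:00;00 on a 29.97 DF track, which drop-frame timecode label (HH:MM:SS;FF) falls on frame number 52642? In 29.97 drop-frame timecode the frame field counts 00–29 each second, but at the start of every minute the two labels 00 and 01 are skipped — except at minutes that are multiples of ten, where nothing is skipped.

Ten DF minutes hold 17982 frames, so frame 52642 lies in block 2 (frames 35964–53945) with 16678 frames into that block.
The block's first minute is 1800 frames and the rest 1798 each; 16678 frames reaches minute 9, so 2 × 18 + 9 × 2 = 54 labels have been skipped so far.
Adding those back, label number 52642 + 54 = 52696 at 30 labels/s is 1756 s + 16 f = 0 h 29 min 16 s frame 16, i.e. 00:29:16;16.

00:29:16;16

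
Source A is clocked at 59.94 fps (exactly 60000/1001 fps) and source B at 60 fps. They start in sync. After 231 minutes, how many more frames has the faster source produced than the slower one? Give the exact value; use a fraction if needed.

10800/13 frames

231 min = 13860 s.
A emits 60000/1001 × 13860 = 10800000/13 frames; B emits 60 × 13860 = 831600.
Difference = 10800/13 frames (≈ 830.7692); B is ahead of A.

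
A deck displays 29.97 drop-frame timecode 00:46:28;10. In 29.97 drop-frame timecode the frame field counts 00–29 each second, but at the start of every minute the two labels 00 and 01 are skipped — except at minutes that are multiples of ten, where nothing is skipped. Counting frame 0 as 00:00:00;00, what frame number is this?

83566

As if non-drop at 30 labels/s: (0 × 3600 + 46 × 60 + 28) × 30 + 10 = 83650.
Minute boundaries passed: 46; those not divisible by 10: 46 − 4 = 42; dropped labels = 2 × 42 = 84.
Actual frame index = 83650 − 84 = 83566.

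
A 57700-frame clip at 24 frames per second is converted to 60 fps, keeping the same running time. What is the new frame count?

144250 frames

Target frames = source frames × (target rate / source rate) = 57700 × (60)/(24) = 57700 × 5/2 = 144250.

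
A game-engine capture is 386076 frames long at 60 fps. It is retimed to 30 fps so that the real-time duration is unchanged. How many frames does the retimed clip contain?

Target frames = source frames × (target rate / source rate) = 386076 × (30)/(60) = 386076 × 1/2 = 193038.

193038 frames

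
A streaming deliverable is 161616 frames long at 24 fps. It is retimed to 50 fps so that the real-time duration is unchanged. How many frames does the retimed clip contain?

336700 frames

Target frames = source frames × (target rate / source rate) = 161616 × (50)/(24) = 161616 × 25/12 = 336700.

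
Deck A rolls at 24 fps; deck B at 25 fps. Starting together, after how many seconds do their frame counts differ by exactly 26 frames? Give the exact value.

26 seconds

The gap grows by |25 − 24| = 1 frame per second.
Time for a 26-frame gap: 26 ÷ (1) = 26 s.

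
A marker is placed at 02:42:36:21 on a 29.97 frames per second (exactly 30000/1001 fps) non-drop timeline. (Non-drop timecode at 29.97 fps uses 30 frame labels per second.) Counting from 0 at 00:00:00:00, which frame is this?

Total seconds to the label: (2 × 3600 + 42 × 60 + 36) = 9756.
Frame index = 9756 × 30 + 21 = 292701.

frame 292701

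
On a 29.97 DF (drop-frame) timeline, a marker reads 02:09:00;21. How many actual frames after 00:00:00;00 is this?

Complete 10-minute blocks: 12, each 17982 frames → 215784.
Remaining 9 whole minutes in the current block: 1800 + 8 × 1798 = 16184 frames.
Within the current minute: 0 × 30 + 21 − 2 = 19 (labels ;00/;01 skipped at this minute). Total = 215784 + 16184 + 19 = 231987.

231987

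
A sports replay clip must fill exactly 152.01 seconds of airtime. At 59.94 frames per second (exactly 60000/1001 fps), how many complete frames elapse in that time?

9111 frames

Frames = 152.01 × 60000/1001 = 9120600/1001 ≈ 9111.4885.
Complete frames: 9111.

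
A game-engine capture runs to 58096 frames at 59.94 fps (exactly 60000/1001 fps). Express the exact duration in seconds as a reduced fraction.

3634631/3750 seconds

Running time = 58096 ÷ (60000/1001) = 58096 × 1001/60000 = 3634631/3750 s.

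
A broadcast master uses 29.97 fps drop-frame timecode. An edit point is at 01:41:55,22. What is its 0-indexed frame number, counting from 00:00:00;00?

Complete 10-minute blocks: 10, each 17982 frames → 179820.
Remaining 1 whole minute in the current block: 1800 + 0 × 1798 = 1800 frames.
Within the current minute: 55 × 30 + 22 − 2 = 1670 (labels ;00/;01 skipped at this minute). Total = 179820 + 1800 + 1670 = 183290.

183290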